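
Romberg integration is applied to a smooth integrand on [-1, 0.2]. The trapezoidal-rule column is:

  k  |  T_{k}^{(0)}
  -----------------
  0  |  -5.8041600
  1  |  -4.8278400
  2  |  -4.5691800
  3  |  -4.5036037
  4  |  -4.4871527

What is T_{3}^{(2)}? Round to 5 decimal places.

Richardson extrapolation on the trapezoidal column (denominator 4−1=3):
T_{2}^{(1)} = -4.5691800 + (-4.5691800 − (-4.8278400))/3 = -4.4829600
T_{3}^{(1)} = -4.5036037 + (-4.5036037 − (-4.5691800))/3 = -4.4817449
T_{3}^{(2)} = (16·(-4.4817449) − (-4.4829600)) / 15 = -4.4816639

-4.48166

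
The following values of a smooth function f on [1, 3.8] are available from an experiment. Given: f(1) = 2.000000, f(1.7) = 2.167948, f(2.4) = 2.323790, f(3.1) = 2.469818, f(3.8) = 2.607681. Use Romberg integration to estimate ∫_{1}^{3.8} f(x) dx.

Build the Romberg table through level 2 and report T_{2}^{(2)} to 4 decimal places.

6.4882

T_{0}^{(0)} (trapezoid, 1 panel, h=2.8000): 6.450753
T_{1}^{(0)} (trapezoid, 2 panels, h=1.4000): 6.478683
T_{2}^{(0)} (trapezoid, 4 panels, h=0.7000): 6.485778
T_{1}^{(1)} = 6.478683 + (6.478683 − 6.450753)/3 = 6.487993
T_{2}^{(1)} = 6.485778 + (6.485778 − 6.478683)/3 = 6.488143
T_{2}^{(2)} = 6.488143 + (6.488143 − 6.487993)/15 = 6.488153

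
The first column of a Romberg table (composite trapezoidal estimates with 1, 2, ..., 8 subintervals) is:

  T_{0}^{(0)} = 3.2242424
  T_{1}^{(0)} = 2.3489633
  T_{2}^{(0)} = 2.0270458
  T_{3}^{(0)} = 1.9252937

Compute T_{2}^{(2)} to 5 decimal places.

1.91058

Richardson extrapolation on the trapezoidal column (denominator 4−1=3):
T_{1}^{(1)} = 2.3489633 + (2.3489633 − 3.2242424)/3 = 2.0572036
T_{2}^{(1)} = 2.0270458 + (2.0270458 − 2.3489633)/3 = 1.9197400
T_{2}^{(2)} = 1.9197400 + (1.9197400 − 2.0572036)/15 = 1.9105758
(Column j=1 coincides with Simpson's rule on the same nodes.)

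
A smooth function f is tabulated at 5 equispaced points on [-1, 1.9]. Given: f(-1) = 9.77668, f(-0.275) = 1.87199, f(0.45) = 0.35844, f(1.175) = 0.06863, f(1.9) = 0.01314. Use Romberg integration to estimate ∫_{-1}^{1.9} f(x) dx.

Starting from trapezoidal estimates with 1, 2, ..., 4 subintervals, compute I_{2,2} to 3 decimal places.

I_{0,0} (trapezoid, 1 panel, h=2.9000): 14.19524
I_{1,0} (trapezoid, 2 panels, h=1.4500): 7.61736
I_{2,0} (trapezoid, 4 panels, h=0.7250): 5.21563
I_{1,1} = 7.61736 + (7.61736 − 14.19524)/3 = 5.42473
I_{2,1} = 5.21563 + (5.21563 − 7.61736)/3 = 4.41505
I_{2,2} = 4.41505 + (4.41505 − 5.42473)/15 = 4.34774

4.348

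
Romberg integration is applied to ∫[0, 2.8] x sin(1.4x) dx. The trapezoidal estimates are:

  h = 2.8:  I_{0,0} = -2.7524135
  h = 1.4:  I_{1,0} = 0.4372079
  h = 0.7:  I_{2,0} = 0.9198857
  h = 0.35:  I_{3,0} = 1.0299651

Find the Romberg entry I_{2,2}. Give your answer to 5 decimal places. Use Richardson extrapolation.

1.05280

Richardson extrapolation on the trapezoidal column (denominator 4−1=3):
I_{1,1} = 0.4372079 + (0.4372079 − (-2.7524135))/3 = 1.5004150
I_{2,1} = 0.9198857 + (0.9198857 − 0.4372079)/3 = 1.0807783
I_{2,2} = (16·1.0807783 − 1.5004150) / 15 = 1.0528025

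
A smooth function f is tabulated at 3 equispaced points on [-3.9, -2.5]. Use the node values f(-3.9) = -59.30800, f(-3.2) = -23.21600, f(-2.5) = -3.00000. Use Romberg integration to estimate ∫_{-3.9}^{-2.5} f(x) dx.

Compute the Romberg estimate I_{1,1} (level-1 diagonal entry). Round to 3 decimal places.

-36.207

I_{0,0} (trapezoid, 1 panel, h=1.4000): -43.61560
I_{1,0} (trapezoid, 2 panels, h=0.7000): -38.05900
I_{1,1} = -38.05900 + (-38.05900 − (-43.61560))/3 = -36.20680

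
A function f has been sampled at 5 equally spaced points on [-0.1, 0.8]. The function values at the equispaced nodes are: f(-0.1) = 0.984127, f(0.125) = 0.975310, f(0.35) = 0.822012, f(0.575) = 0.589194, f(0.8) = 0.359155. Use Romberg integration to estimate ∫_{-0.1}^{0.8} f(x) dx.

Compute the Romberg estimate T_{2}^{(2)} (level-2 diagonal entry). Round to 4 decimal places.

0.6933

T_{0}^{(0)} (trapezoid, 1 panel, h=0.9000): 0.604477
T_{1}^{(0)} (trapezoid, 2 panels, h=0.4500): 0.672144
T_{2}^{(0)} (trapezoid, 4 panels, h=0.2250): 0.688085
T_{1}^{(1)} = 0.672144 + (0.672144 − 0.604477)/3 = 0.694700
T_{2}^{(1)} = 0.688085 + (0.688085 − 0.672144)/3 = 0.693399
T_{2}^{(2)} = 0.693399 + (0.693399 − 0.694700)/15 = 0.693312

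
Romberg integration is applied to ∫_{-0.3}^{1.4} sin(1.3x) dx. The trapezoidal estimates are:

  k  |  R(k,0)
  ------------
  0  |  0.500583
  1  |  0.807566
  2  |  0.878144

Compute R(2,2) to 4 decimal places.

0.9011

Richardson extrapolation on the trapezoidal column (denominator 4−1=3):
R(1,1) = 0.807566 + (0.807566 − 0.500583)/3 = 0.909894
R(2,1) = (4·0.878144 − 0.807566) / 3 = 0.901670
R(2,2) = (16·0.901670 − 0.909894) / 15 = 0.901122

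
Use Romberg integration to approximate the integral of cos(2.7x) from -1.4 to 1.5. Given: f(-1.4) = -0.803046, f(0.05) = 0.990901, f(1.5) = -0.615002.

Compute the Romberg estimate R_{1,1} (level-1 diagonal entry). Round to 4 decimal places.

R_{0,0} (trapezoid, 1 panel, h=2.9000): -2.056170
R_{1,0} (trapezoid, 2 panels, h=1.4500): 0.408722
R_{1,1} = 0.408722 + (0.408722 − (-2.056170))/3 = 1.230353

1.2304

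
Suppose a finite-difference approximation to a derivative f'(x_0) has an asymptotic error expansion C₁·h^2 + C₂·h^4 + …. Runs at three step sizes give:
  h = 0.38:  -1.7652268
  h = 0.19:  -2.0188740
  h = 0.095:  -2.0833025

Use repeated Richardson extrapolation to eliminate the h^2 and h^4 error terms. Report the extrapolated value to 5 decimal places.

-2.10487

First eliminate the h^2 term (factor 2^2 = 4):
  B₁ = (4·(-2.0188740) − (-1.7652268))/3 = -2.1034231
  B₂ = (4·(-2.0833025) − (-2.0188740))/3 = -2.1047787
Then eliminate the h^4 term (factor 2^4 = 16):
  (16·(-2.1047787) − (-2.1034231))/15 = -2.1048691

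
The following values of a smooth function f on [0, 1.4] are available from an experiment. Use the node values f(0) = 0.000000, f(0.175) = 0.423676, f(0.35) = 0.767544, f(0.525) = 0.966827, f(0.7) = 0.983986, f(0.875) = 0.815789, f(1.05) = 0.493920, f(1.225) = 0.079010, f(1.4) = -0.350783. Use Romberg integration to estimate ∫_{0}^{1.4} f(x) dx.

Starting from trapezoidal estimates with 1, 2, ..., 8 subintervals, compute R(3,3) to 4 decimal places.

R(0,0) (trapezoid, 1 panel, h=1.4000): -0.245548
R(1,0) (trapezoid, 2 panels, h=0.7000): 0.566016
R(2,0) (trapezoid, 4 panels, h=0.3500): 0.724520
R(3,0) (trapezoid, 8 panels, h=0.1750): 0.762188
R(1,1) = 0.566016 + (0.566016 − (-0.245548))/3 = 0.836537
R(2,1) = 0.724520 + (0.724520 − 0.566016)/3 = 0.777355
R(3,1) = 0.762188 + (0.762188 − 0.724520)/3 = 0.774744
R(2,2) = 0.777355 + (0.777355 − 0.836537)/15 = 0.773410
R(3,2) = 0.774744 + (0.774744 − 0.777355)/15 = 0.774570
R(3,3) = 0.774570 + (0.774570 − 0.773410)/63 = 0.774588

0.7746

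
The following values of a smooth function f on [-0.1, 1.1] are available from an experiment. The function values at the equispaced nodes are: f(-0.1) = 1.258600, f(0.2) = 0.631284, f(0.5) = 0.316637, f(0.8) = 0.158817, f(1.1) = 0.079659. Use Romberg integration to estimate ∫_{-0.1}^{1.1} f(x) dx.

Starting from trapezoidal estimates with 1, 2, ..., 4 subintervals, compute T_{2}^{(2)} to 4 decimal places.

0.5127

T_{0}^{(0)} (trapezoid, 1 panel, h=1.2000): 0.802955
T_{1}^{(0)} (trapezoid, 2 panels, h=0.6000): 0.591460
T_{2}^{(0)} (trapezoid, 4 panels, h=0.3000): 0.532760
T_{1}^{(1)} = 0.591460 + (0.591460 − 0.802955)/3 = 0.520962
T_{2}^{(1)} = 0.532760 + (0.532760 − 0.591460)/3 = 0.513193
T_{2}^{(2)} = 0.513193 + (0.513193 − 0.520962)/15 = 0.512675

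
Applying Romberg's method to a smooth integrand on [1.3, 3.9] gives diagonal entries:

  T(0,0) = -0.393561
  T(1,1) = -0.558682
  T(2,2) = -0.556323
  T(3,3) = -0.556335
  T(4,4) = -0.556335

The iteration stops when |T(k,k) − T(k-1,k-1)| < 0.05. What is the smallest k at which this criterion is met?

|T(1,1) − T(0,0)| = 0.165121 ≥ 0.05
|T(2,2) − T(1,1)| = 0.002359 < 0.05

k = 2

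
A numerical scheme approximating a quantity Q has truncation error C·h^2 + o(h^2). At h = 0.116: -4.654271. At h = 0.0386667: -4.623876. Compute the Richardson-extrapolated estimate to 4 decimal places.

-4.6201

Extrapolated value = (9·A(h/3) − A(h)) / (9 − 1)
= (9·(-4.623876) − (-4.654271)) / 8
= -36.960613 / 8 = -4.620077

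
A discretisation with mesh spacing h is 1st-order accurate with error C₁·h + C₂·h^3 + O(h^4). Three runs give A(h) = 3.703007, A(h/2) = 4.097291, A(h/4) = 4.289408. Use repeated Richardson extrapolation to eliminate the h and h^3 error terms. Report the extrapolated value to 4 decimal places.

First eliminate the h term (factor 2^1 = 2):
  B₁ = (2·4.097291 − 3.703007)/1 = 4.491575
  B₂ = (2·4.289408 − 4.097291)/1 = 4.481525
Then eliminate the h^3 term (factor 2^3 = 8):
  (8·4.481525 − 4.491575)/7 = 4.480089

4.4801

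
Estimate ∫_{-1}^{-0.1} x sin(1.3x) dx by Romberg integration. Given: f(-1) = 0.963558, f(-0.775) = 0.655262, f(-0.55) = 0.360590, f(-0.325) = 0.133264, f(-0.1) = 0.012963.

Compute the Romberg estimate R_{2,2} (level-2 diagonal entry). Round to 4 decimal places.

0.3640

R_{0,0} (trapezoid, 1 panel, h=0.9000): 0.439434
R_{1,0} (trapezoid, 2 panels, h=0.4500): 0.381983
R_{2,0} (trapezoid, 4 panels, h=0.2250): 0.368410
R_{1,1} = 0.381983 + (0.381983 − 0.439434)/3 = 0.362833
R_{2,1} = 0.368410 + (0.368410 − 0.381983)/3 = 0.363886
R_{2,2} = 0.363886 + (0.363886 − 0.362833)/15 = 0.363956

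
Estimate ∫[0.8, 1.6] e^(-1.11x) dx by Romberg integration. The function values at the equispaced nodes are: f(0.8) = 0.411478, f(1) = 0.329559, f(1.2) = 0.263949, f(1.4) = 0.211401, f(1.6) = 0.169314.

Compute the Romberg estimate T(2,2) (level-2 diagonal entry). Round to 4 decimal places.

T(0,0) (trapezoid, 1 panel, h=0.8000): 0.232317
T(1,0) (trapezoid, 2 panels, h=0.4000): 0.221738
T(2,0) (trapezoid, 4 panels, h=0.2000): 0.219061
T(1,1) = 0.221738 + (0.221738 − 0.232317)/3 = 0.218212
T(2,1) = 0.219061 + (0.219061 − 0.221738)/3 = 0.218169
T(2,2) = 0.218169 + (0.218169 − 0.218212)/15 = 0.218166

0.2182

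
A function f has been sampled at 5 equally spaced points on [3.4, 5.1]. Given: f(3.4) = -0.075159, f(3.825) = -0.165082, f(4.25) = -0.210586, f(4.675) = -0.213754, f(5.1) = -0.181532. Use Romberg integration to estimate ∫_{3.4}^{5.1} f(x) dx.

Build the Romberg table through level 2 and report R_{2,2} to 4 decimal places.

R_{0,0} (trapezoid, 1 panel, h=1.7000): -0.218187
R_{1,0} (trapezoid, 2 panels, h=0.8500): -0.288092
R_{2,0} (trapezoid, 4 panels, h=0.4250): -0.305051
R_{1,1} = -0.288092 + (-0.288092 − (-0.218187))/3 = -0.311394
R_{2,1} = -0.305051 + (-0.305051 − (-0.288092))/3 = -0.310704
R_{2,2} = -0.310704 + (-0.310704 − (-0.311394))/15 = -0.310658

-0.3107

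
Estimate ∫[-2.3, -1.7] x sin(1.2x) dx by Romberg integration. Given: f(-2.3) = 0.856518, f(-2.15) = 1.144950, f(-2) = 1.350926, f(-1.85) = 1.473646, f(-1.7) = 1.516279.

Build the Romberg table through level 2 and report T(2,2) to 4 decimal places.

0.7774

T(0,0) (trapezoid, 1 panel, h=0.6000): 0.711839
T(1,0) (trapezoid, 2 panels, h=0.3000): 0.761197
T(2,0) (trapezoid, 4 panels, h=0.1500): 0.773388
T(1,1) = 0.761197 + (0.761197 − 0.711839)/3 = 0.777650
T(2,1) = 0.773388 + (0.773388 − 0.761197)/3 = 0.777452
T(2,2) = 0.777452 + (0.777452 − 0.777650)/15 = 0.777439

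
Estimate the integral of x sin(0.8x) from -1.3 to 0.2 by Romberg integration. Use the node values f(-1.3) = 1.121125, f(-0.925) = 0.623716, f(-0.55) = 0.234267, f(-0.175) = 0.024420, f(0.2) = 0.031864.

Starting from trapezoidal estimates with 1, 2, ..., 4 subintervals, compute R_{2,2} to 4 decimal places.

R_{0,0} (trapezoid, 1 panel, h=1.5000): 0.864742
R_{1,0} (trapezoid, 2 panels, h=0.7500): 0.608071
R_{2,0} (trapezoid, 4 panels, h=0.3750): 0.547087
R_{1,1} = 0.608071 + (0.608071 − 0.864742)/3 = 0.522514
R_{2,1} = 0.547087 + (0.547087 − 0.608071)/3 = 0.526759
R_{2,2} = 0.526759 + (0.526759 − 0.522514)/15 = 0.527042

0.5270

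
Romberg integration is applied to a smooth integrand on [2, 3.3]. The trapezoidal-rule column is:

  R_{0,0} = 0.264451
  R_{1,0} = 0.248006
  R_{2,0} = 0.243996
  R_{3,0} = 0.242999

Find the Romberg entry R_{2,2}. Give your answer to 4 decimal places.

0.2427

Richardson extrapolation on the trapezoidal column (denominator 4−1=3):
R_{1,1} = (4·0.248006 − 0.264451) / 3 = 0.242524
R_{2,1} = 0.243996 + (0.243996 − 0.248006)/3 = 0.242659
R_{2,2} = (16·0.242659 − 0.242524) / 15 = 0.242668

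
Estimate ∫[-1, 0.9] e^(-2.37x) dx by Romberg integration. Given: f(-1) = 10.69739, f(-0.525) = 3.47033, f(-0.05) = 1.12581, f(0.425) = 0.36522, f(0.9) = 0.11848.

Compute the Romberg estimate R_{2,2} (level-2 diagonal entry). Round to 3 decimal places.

4.475

R_{0,0} (trapezoid, 1 panel, h=1.9000): 10.27508
R_{1,0} (trapezoid, 2 panels, h=0.9500): 6.20706
R_{2,0} (trapezoid, 4 panels, h=0.4750): 4.92542
R_{1,1} = 6.20706 + (6.20706 − 10.27508)/3 = 4.85105
R_{2,1} = 4.92542 + (4.92542 − 6.20706)/3 = 4.49821
R_{2,2} = 4.49821 + (4.49821 − 4.85105)/15 = 4.47469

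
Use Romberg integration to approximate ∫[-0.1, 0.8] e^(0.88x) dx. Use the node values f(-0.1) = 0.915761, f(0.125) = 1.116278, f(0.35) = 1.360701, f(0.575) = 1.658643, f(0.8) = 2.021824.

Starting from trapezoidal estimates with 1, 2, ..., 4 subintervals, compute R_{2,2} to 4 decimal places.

R_{0,0} (trapezoid, 1 panel, h=0.9000): 1.321913
R_{1,0} (trapezoid, 2 panels, h=0.4500): 1.273272
R_{2,0} (trapezoid, 4 panels, h=0.2250): 1.260993
R_{1,1} = 1.273272 + (1.273272 − 1.321913)/3 = 1.257058
R_{2,1} = 1.260993 + (1.260993 − 1.273272)/3 = 1.256900
R_{2,2} = 1.256900 + (1.256900 − 1.257058)/15 = 1.256889

1.2569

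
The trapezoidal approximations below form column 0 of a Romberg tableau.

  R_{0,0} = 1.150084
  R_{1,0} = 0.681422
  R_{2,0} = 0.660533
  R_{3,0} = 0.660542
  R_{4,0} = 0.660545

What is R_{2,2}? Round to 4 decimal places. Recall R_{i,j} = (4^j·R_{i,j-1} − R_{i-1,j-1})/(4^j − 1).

0.6621

Richardson extrapolation on the trapezoidal column (denominator 4−1=3):
R_{1,1} = (4·0.681422 − 1.150084) / 3 = 0.525201
R_{2,1} = (4·0.660533 − 0.681422) / 3 = 0.653570
R_{2,2} = (16·0.653570 − 0.525201) / 15 = 0.662128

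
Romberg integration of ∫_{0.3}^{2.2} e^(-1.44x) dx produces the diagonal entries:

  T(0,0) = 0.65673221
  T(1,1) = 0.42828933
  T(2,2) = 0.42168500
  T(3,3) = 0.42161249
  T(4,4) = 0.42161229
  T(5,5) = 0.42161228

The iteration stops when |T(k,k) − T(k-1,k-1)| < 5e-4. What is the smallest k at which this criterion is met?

|T(1,1) − T(0,0)| = 0.22844288 ≥ 5e-4
|T(2,2) − T(1,1)| = 0.00660433 ≥ 5e-4
|T(3,3) − T(2,2)| = 0.00007251 < 5e-4

k = 3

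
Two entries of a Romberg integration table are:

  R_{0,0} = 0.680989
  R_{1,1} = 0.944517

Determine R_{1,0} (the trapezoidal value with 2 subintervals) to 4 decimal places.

From R_{1,1} = (4·R_{1,0} − R_{0,0})/3, solve for R_{1,0}:
4·R_{1,0} = 3·0.944517 + 0.680989 = 3.514540
R_{1,0} = 0.878635

0.8786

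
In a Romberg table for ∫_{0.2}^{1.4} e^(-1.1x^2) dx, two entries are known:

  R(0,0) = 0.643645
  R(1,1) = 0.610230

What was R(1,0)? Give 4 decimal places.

From R(1,1) = (4·R(1,0) − R(0,0))/3, solve for R(1,0):
4·R(1,0) = 3·0.610230 + 0.643645 = 2.474335
R(1,0) = 0.618584

0.6186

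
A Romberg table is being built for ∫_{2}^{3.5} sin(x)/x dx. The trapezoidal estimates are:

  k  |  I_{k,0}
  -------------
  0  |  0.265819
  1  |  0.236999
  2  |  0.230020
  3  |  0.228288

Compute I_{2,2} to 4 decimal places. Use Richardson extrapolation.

0.2277

Richardson extrapolation on the trapezoidal column (denominator 4−1=3):
I_{1,1} = (4·0.236999 − 0.265819) / 3 = 0.227392
I_{2,1} = 0.230020 + (0.230020 − 0.236999)/3 = 0.227694
I_{2,2} = 0.227694 + (0.227694 − 0.227392)/15 = 0.227714
(Column j=1 coincides with Simpson's rule on the same nodes.)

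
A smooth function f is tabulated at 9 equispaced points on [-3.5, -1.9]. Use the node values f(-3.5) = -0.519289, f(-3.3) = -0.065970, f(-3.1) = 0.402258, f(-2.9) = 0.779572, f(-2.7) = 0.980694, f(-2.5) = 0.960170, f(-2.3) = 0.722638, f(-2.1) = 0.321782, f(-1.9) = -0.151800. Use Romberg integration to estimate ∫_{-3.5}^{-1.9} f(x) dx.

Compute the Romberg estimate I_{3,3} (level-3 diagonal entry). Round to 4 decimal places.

I_{0,0} (trapezoid, 1 panel, h=1.6000): -0.536871
I_{1,0} (trapezoid, 2 panels, h=0.8000): 0.516120
I_{2,0} (trapezoid, 4 panels, h=0.4000): 0.708018
I_{3,0} (trapezoid, 8 panels, h=0.2000): 0.753120
I_{1,1} = 0.516120 + (0.516120 − (-0.536871))/3 = 0.867117
I_{2,1} = 0.708018 + (0.708018 − 0.516120)/3 = 0.771984
I_{3,1} = 0.753120 + (0.753120 − 0.708018)/3 = 0.768154
I_{2,2} = 0.771984 + (0.771984 − 0.867117)/15 = 0.765642
I_{3,2} = 0.768154 + (0.768154 − 0.771984)/15 = 0.767899
I_{3,3} = 0.767899 + (0.767899 − 0.765642)/63 = 0.767935

0.7679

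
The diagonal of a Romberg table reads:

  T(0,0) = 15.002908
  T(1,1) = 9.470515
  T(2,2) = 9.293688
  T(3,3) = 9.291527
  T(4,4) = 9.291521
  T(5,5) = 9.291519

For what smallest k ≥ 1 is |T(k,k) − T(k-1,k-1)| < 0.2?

|T(1,1) − T(0,0)| = 5.532393 ≥ 0.2
|T(2,2) − T(1,1)| = 0.176827 < 0.2

k = 2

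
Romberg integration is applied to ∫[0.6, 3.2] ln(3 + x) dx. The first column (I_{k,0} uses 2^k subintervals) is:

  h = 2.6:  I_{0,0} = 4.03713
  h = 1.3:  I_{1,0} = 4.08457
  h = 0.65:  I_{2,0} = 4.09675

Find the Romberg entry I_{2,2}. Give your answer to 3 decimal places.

Richardson extrapolation on the trapezoidal column (denominator 4−1=3):
I_{1,1} = 4.08457 + (4.08457 − 4.03713)/3 = 4.10038
I_{2,1} = (4·4.09675 − 4.08457) / 3 = 4.10081
I_{2,2} = 4.10081 + (4.10081 − 4.10038)/15 = 4.10084

4.101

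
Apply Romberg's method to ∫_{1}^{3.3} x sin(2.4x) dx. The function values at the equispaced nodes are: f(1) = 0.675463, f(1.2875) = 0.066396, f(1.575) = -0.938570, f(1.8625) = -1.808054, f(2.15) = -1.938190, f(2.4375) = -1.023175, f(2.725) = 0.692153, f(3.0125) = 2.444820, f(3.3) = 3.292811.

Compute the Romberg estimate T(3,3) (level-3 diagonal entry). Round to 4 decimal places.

-0.1616

T(0,0) (trapezoid, 1 panel, h=2.3000): 4.563515
T(1,0) (trapezoid, 2 panels, h=1.1500): 0.052839
T(2,0) (trapezoid, 4 panels, h=0.5750): -0.115270
T(3,0) (trapezoid, 8 panels, h=0.2875): -0.149639
T(1,1) = 0.052839 + (0.052839 − 4.563515)/3 = -1.450720
T(2,1) = -0.115270 + (-0.115270 − 0.052839)/3 = -0.171306
T(3,1) = -0.149639 + (-0.149639 − (-0.115270))/3 = -0.161095
T(2,2) = -0.171306 + (-0.171306 − (-1.450720))/15 = -0.086012
T(3,2) = -0.161095 + (-0.161095 − (-0.171306))/15 = -0.160414
T(3,3) = -0.160414 + (-0.160414 − (-0.086012))/63 = -0.161595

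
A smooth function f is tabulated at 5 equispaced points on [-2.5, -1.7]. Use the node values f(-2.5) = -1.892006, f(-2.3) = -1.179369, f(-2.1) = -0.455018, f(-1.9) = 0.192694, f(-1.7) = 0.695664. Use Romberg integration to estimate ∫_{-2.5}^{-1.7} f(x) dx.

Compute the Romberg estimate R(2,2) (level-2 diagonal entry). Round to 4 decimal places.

R(0,0) (trapezoid, 1 panel, h=0.8000): -0.478537
R(1,0) (trapezoid, 2 panels, h=0.4000): -0.421276
R(2,0) (trapezoid, 4 panels, h=0.2000): -0.407973
R(1,1) = -0.421276 + (-0.421276 − (-0.478537))/3 = -0.402189
R(2,1) = -0.407973 + (-0.407973 − (-0.421276))/3 = -0.403539
R(2,2) = -0.403539 + (-0.403539 − (-0.402189))/15 = -0.403629

-0.4036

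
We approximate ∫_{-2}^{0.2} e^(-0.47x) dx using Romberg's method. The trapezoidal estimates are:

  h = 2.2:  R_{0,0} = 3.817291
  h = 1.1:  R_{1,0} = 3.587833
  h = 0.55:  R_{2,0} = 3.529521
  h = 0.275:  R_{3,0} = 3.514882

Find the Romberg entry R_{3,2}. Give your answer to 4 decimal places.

Richardson extrapolation on the trapezoidal column (denominator 4−1=3):
R_{2,1} = 3.529521 + (3.529521 − 3.587833)/3 = 3.510084
R_{3,1} = 3.514882 + (3.514882 − 3.529521)/3 = 3.510002
R_{3,2} = 3.510002 + (3.510002 − 3.510084)/15 = 3.509997

3.5100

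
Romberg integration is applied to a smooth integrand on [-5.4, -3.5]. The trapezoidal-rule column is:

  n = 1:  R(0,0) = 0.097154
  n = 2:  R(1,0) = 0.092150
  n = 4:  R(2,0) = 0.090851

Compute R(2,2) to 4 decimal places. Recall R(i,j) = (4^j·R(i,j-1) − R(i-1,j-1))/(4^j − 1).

0.0904

Richardson extrapolation on the trapezoidal column (denominator 4−1=3):
R(1,1) = (4·0.092150 − 0.097154) / 3 = 0.090482
R(2,1) = (4·0.090851 − 0.092150) / 3 = 0.090418
R(2,2) = (16·0.090418 − 0.090482) / 15 = 0.090414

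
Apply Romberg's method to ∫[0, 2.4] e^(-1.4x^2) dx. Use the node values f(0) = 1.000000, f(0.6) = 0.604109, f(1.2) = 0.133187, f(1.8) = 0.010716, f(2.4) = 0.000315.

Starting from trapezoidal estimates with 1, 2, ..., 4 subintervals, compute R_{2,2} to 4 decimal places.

R_{0,0} (trapezoid, 1 panel, h=2.4000): 1.200378
R_{1,0} (trapezoid, 2 panels, h=1.2000): 0.760013
R_{2,0} (trapezoid, 4 panels, h=0.6000): 0.748902
R_{1,1} = 0.760013 + (0.760013 − 1.200378)/3 = 0.613225
R_{2,1} = 0.748902 + (0.748902 − 0.760013)/3 = 0.745198
R_{2,2} = 0.745198 + (0.745198 − 0.613225)/15 = 0.753996

0.7540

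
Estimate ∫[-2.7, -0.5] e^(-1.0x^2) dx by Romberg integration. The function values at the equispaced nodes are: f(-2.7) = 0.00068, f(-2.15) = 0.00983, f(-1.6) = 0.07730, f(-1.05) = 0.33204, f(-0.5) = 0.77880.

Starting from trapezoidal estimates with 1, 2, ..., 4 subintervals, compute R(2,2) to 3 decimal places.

R(0,0) (trapezoid, 1 panel, h=2.2000): 0.85743
R(1,0) (trapezoid, 2 panels, h=1.1000): 0.51374
R(2,0) (trapezoid, 4 panels, h=0.5500): 0.44490
R(1,1) = 0.51374 + (0.51374 − 0.85743)/3 = 0.39918
R(2,1) = 0.44490 + (0.44490 − 0.51374)/3 = 0.42195
R(2,2) = 0.42195 + (0.42195 − 0.39918)/15 = 0.42347

0.423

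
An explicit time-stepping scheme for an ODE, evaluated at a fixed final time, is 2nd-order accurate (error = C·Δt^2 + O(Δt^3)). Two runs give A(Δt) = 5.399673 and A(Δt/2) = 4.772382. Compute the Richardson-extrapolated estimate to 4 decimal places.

4.5633

The leading error scales as Δt^2; refining by a factor of 2 reduces it by 2^2 = 4.
Extrapolated value = (4·A(Δt/2) − A(Δt)) / (4 − 1)
= (4·4.772382 − 5.399673) / 3
= 13.689855 / 3 = 4.563285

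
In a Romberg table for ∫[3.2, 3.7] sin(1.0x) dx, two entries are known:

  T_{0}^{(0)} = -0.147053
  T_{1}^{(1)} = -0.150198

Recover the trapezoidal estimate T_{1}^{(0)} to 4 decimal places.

-0.1494

From T_{1}^{(1)} = (4·T_{1}^{(0)} − T_{0}^{(0)})/3, solve for T_{1}^{(0)}:
4·T_{1}^{(0)} = 3·(-0.150198) + (-0.147053) = -0.597647
T_{1}^{(0)} = -0.149412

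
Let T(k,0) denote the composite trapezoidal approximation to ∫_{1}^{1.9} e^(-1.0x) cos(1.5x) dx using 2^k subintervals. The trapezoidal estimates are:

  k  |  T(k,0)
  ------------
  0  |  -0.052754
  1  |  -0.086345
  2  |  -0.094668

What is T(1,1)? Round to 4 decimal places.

T(1,1) = (4·(-0.086345) − (-0.052754)) / 3 = -0.097542

-0.0975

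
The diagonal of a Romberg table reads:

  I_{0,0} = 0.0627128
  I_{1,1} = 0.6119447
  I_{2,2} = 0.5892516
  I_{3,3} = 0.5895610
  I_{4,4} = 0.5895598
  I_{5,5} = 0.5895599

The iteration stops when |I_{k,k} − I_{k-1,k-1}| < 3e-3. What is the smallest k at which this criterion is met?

k = 3

|I_{1,1} − I_{0,0}| = 0.5492319 ≥ 3e-3
|I_{2,2} − I_{1,1}| = 0.0226931 ≥ 3e-3
|I_{3,3} − I_{2,2}| = 0.0003094 < 3e-3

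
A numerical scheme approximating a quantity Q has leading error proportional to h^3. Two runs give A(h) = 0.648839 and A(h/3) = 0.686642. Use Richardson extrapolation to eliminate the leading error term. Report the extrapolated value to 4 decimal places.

Extrapolated value = (27·A(h/3) − A(h)) / (27 − 1)
= (27·0.686642 − 0.648839) / 26
= 17.890495 / 26 = 0.688096

0.6881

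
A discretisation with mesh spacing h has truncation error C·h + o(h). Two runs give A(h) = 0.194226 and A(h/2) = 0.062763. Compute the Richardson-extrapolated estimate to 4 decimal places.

-0.0687

Extrapolated value = (2·A(h/2) − A(h)) / (2 − 1)
= (2·0.062763 − 0.194226) / 1
= -0.068700 / 1 = -0.068700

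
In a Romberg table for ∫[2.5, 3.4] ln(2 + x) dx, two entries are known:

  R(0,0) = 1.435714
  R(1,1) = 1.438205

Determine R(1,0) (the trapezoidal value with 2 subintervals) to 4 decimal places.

From R(1,1) = (4·R(1,0) − R(0,0))/3, solve for R(1,0):
4·R(1,0) = 3·1.438205 + 1.435714 = 5.750329
R(1,0) = 1.437582

1.4376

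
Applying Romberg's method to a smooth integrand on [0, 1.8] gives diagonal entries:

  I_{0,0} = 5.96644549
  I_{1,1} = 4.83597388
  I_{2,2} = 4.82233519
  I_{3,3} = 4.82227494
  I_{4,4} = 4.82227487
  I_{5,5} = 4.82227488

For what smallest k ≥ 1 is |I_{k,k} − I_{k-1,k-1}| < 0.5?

k = 2

|I_{1,1} − I_{0,0}| = 1.13047161 ≥ 0.5
|I_{2,2} − I_{1,1}| = 0.01363869 < 0.5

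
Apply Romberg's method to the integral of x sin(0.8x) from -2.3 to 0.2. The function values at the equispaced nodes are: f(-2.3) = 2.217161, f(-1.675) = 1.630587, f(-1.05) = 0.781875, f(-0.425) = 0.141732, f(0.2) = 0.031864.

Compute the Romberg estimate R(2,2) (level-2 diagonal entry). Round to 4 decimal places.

2.2733

R(0,0) (trapezoid, 1 panel, h=2.5000): 2.811281
R(1,0) (trapezoid, 2 panels, h=1.2500): 2.382984
R(2,0) (trapezoid, 4 panels, h=0.6250): 2.299192
R(1,1) = 2.382984 + (2.382984 − 2.811281)/3 = 2.240218
R(2,1) = 2.299192 + (2.299192 − 2.382984)/3 = 2.271261
R(2,2) = 2.271261 + (2.271261 − 2.240218)/15 = 2.273331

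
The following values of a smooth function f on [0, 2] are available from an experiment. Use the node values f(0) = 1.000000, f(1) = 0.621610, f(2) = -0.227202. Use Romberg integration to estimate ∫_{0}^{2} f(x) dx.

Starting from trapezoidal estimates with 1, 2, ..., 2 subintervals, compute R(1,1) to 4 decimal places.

1.0864

R(0,0) (trapezoid, 1 panel, h=2.0000): 0.772798
R(1,0) (trapezoid, 2 panels, h=1.0000): 1.008009
R(1,1) = 1.008009 + (1.008009 − 0.772798)/3 = 1.086413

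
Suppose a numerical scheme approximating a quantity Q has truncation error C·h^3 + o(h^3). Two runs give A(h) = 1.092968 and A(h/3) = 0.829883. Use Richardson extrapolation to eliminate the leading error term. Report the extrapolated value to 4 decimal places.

0.8198

The leading error scales as h^3; refining by a factor of 3 reduces it by 3^3 = 27.
Extrapolated value = (27·A(h/3) − A(h)) / (27 − 1)
= (27·0.829883 − 1.092968) / 26
= 21.313873 / 26 = 0.819764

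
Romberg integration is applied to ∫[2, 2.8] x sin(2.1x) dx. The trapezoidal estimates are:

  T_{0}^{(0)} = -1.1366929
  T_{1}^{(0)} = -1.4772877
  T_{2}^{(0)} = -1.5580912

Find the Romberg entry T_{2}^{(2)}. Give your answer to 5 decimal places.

-1.58464

Richardson extrapolation on the trapezoidal column (denominator 4−1=3):
T_{1}^{(1)} = (4·(-1.4772877) − (-1.1366929)) / 3 = -1.5908193
T_{2}^{(1)} = (4·(-1.5580912) − (-1.4772877)) / 3 = -1.5850257
T_{2}^{(2)} = (16·(-1.5850257) − (-1.5908193)) / 15 = -1.5846395
(Column j=1 coincides with Simpson's rule on the same nodes.)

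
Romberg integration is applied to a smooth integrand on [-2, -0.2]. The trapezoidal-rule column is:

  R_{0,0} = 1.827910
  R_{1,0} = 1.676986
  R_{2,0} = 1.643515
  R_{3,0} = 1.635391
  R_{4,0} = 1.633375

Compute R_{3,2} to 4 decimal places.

Richardson extrapolation on the trapezoidal column (denominator 4−1=3):
R_{2,1} = (4·1.643515 − 1.676986) / 3 = 1.632358
R_{3,1} = 1.635391 + (1.635391 − 1.643515)/3 = 1.632683
R_{3,2} = (16·1.632683 − 1.632358) / 15 = 1.632705

1.6327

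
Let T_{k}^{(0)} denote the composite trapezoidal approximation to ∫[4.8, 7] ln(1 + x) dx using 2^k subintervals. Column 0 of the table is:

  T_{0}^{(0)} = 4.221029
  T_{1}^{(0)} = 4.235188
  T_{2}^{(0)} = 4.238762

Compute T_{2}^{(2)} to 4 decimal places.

4.2400

T_{1}^{(1)} = 4.235188 + (4.235188 − 4.221029)/3 = 4.239908
T_{2}^{(1)} = (4·4.238762 − 4.235188) / 3 = 4.239953
T_{2}^{(2)} = 4.239953 + (4.239953 − 4.239908)/15 = 4.239956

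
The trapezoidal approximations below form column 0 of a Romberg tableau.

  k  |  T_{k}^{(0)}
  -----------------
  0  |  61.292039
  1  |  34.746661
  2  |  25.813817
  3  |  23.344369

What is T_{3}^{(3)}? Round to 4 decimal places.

T_{1}^{(1)} = 34.746661 + (34.746661 − 61.292039)/3 = 25.898202
T_{2}^{(1)} = (4·25.813817 − 34.746661) / 3 = 22.836202
T_{3}^{(1)} = 23.344369 + (23.344369 − 25.813817)/3 = 22.521220
T_{2}^{(2)} = 22.836202 + (22.836202 − 25.898202)/15 = 22.632069
T_{3}^{(2)} = 22.521220 + (22.521220 − 22.836202)/15 = 22.500221
T_{3}^{(3)} = (64·22.500221 − 22.632069) / 63 = 22.498128
(Column j=1 coincides with Simpson's rule on the same nodes.)

22.4981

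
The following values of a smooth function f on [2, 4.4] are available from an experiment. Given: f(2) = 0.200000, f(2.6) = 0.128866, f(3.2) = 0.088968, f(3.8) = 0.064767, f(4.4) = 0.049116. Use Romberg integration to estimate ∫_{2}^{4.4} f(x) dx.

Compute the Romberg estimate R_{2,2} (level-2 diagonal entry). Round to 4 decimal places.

0.2402

R_{0,0} (trapezoid, 1 panel, h=2.4000): 0.298939
R_{1,0} (trapezoid, 2 panels, h=1.2000): 0.256231
R_{2,0} (trapezoid, 4 panels, h=0.6000): 0.244295
R_{1,1} = 0.256231 + (0.256231 − 0.298939)/3 = 0.241995
R_{2,1} = 0.244295 + (0.244295 − 0.256231)/3 = 0.240316
R_{2,2} = 0.240316 + (0.240316 − 0.241995)/15 = 0.240204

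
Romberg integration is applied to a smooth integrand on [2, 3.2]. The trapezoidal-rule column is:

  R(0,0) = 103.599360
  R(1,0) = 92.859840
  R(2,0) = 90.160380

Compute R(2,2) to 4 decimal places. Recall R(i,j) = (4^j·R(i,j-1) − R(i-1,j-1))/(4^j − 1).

89.2593

Richardson extrapolation on the trapezoidal column (denominator 4−1=3):
R(1,1) = 92.859840 + (92.859840 − 103.599360)/3 = 89.280000
R(2,1) = 90.160380 + (90.160380 − 92.859840)/3 = 89.260560
R(2,2) = 89.260560 + (89.260560 − 89.280000)/15 = 89.259264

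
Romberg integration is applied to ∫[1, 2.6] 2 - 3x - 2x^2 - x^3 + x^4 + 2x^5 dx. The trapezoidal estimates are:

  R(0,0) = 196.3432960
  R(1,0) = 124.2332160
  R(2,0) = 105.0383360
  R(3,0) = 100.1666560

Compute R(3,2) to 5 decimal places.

Richardson extrapolation on the trapezoidal column (denominator 4−1=3):
R(2,1) = 105.0383360 + (105.0383360 − 124.2332160)/3 = 98.6400427
R(3,1) = (4·100.1666560 − 105.0383360) / 3 = 98.5427627
R(3,2) = 98.5427627 + (98.5427627 − 98.6400427)/15 = 98.5362774

98.53628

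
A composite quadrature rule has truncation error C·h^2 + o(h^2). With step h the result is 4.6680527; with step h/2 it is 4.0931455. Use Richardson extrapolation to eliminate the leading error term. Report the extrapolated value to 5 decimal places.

3.90151

Extrapolated value = (4·A(h/2) − A(h)) / (4 − 1)
= (4·4.0931455 − 4.6680527) / 3
= 11.7045293 / 3 = 3.9015098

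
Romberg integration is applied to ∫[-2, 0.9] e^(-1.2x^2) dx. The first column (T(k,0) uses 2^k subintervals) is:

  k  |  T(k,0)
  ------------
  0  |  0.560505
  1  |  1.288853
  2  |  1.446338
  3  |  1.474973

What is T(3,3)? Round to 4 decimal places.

Richardson extrapolation on the trapezoidal column (denominator 4−1=3):
T(1,1) = 1.288853 + (1.288853 − 0.560505)/3 = 1.531636
T(2,1) = 1.446338 + (1.446338 − 1.288853)/3 = 1.498833
T(3,1) = (4·1.474973 − 1.446338) / 3 = 1.484518
T(2,2) = 1.498833 + (1.498833 − 1.531636)/15 = 1.496646
T(3,2) = 1.484518 + (1.484518 − 1.498833)/15 = 1.483564
T(3,3) = 1.483564 + (1.483564 − 1.496646)/63 = 1.483356

1.4834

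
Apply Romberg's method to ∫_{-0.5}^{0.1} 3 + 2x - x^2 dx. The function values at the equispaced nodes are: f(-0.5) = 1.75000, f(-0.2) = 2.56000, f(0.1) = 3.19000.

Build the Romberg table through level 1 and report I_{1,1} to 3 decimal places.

I_{0,0} (trapezoid, 1 panel, h=0.6000): 1.48200
I_{1,0} (trapezoid, 2 panels, h=0.3000): 1.50900
I_{1,1} = 1.50900 + (1.50900 − 1.48200)/3 = 1.51800

1.518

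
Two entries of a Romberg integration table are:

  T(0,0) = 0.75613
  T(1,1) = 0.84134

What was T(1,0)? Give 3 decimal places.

0.820

From T(1,1) = (4·T(1,0) − T(0,0))/3, solve for T(1,0):
4·T(1,0) = 3·0.84134 + 0.75613 = 3.28015
T(1,0) = 0.82004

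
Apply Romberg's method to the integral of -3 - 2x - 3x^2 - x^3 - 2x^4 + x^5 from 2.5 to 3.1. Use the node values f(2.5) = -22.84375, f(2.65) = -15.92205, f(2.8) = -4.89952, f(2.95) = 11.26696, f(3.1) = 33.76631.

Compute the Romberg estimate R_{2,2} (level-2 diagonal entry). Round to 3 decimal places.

-0.875

R_{0,0} (trapezoid, 1 panel, h=0.6000): 3.27677
R_{1,0} (trapezoid, 2 panels, h=0.3000): 0.16853
R_{2,0} (trapezoid, 4 panels, h=0.1500): -0.61400
R_{1,1} = 0.16853 + (0.16853 − 3.27677)/3 = -0.86755
R_{2,1} = -0.61400 + (-0.61400 − 0.16853)/3 = -0.87484
R_{2,2} = -0.87484 + (-0.87484 − (-0.86755))/15 = -0.87533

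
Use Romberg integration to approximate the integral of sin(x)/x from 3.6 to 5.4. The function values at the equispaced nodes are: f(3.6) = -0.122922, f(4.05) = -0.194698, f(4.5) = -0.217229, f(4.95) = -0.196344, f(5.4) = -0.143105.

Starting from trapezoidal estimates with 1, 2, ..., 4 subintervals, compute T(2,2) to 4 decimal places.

-0.3396

T(0,0) (trapezoid, 1 panel, h=1.8000): -0.239424
T(1,0) (trapezoid, 2 panels, h=0.9000): -0.315218
T(2,0) (trapezoid, 4 panels, h=0.4500): -0.333578
T(1,1) = -0.315218 + (-0.315218 − (-0.239424))/3 = -0.340483
T(2,1) = -0.333578 + (-0.333578 − (-0.315218))/3 = -0.339698
T(2,2) = -0.339698 + (-0.339698 − (-0.340483))/15 = -0.339646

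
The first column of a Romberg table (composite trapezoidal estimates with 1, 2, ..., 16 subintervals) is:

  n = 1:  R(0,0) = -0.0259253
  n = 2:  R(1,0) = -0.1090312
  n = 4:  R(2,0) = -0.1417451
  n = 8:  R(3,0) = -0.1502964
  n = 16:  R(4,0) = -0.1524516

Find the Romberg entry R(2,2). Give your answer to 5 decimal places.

Richardson extrapolation on the trapezoidal column (denominator 4−1=3):
R(1,1) = -0.1090312 + (-0.1090312 − (-0.0259253))/3 = -0.1367332
R(2,1) = -0.1417451 + (-0.1417451 − (-0.1090312))/3 = -0.1526497
R(2,2) = (16·(-0.1526497) − (-0.1367332)) / 15 = -0.1537108

-0.15371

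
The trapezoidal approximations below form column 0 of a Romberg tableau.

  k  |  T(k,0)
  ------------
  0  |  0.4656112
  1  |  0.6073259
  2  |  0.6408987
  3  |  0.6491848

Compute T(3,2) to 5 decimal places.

Richardson extrapolation on the trapezoidal column (denominator 4−1=3):
T(2,1) = 0.6408987 + (0.6408987 − 0.6073259)/3 = 0.6520896
T(3,1) = (4·0.6491848 − 0.6408987) / 3 = 0.6519468
T(3,2) = (16·0.6519468 − 0.6520896) / 15 = 0.6519373

0.65194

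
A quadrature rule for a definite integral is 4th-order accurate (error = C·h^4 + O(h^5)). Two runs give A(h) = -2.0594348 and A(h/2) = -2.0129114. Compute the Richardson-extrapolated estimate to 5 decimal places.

-2.00981

Extrapolated value = (16·A(h/2) − A(h)) / (16 − 1)
= (16·(-2.0129114) − (-2.0594348)) / 15
= -30.1471476 / 15 = -2.0098098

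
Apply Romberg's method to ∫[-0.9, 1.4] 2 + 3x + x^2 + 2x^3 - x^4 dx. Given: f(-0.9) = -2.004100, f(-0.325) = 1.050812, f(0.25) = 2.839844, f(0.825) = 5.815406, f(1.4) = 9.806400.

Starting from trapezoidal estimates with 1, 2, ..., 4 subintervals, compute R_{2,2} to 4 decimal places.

7.8817

R_{0,0} (trapezoid, 1 panel, h=2.3000): 8.972645
R_{1,0} (trapezoid, 2 panels, h=1.1500): 7.752143
R_{2,0} (trapezoid, 4 panels, h=0.5750): 7.824147
R_{1,1} = 7.752143 + (7.752143 − 8.972645)/3 = 7.345309
R_{2,1} = 7.824147 + (7.824147 − 7.752143)/3 = 7.848148
R_{2,2} = 7.848148 + (7.848148 − 7.345309)/15 = 7.881671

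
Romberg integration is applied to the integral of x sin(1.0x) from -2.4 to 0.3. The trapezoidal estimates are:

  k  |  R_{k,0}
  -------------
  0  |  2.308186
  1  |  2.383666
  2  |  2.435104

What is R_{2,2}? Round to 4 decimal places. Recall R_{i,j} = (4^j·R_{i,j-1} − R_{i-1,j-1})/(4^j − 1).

R_{1,1} = (4·2.383666 − 2.308186) / 3 = 2.408826
R_{2,1} = (4·2.435104 − 2.383666) / 3 = 2.452250
R_{2,2} = 2.452250 + (2.452250 − 2.408826)/15 = 2.455145

2.4551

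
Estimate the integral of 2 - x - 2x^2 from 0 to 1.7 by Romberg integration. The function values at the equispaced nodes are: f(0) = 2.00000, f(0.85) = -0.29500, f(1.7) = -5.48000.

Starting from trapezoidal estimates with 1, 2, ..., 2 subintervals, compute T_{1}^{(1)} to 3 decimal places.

T_{0}^{(0)} (trapezoid, 1 panel, h=1.7000): -2.95800
T_{1}^{(0)} (trapezoid, 2 panels, h=0.8500): -1.72975
T_{1}^{(1)} = -1.72975 + (-1.72975 − (-2.95800))/3 = -1.32033

-1.320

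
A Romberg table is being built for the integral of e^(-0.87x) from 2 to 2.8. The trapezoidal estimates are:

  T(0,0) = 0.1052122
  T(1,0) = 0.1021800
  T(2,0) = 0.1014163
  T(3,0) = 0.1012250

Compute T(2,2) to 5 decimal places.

0.10116

Richardson extrapolation on the trapezoidal column (denominator 4−1=3):
T(1,1) = (4·0.1021800 − 0.1052122) / 3 = 0.1011693
T(2,1) = 0.1014163 + (0.1014163 − 0.1021800)/3 = 0.1011617
T(2,2) = 0.1011617 + (0.1011617 − 0.1011693)/15 = 0.1011612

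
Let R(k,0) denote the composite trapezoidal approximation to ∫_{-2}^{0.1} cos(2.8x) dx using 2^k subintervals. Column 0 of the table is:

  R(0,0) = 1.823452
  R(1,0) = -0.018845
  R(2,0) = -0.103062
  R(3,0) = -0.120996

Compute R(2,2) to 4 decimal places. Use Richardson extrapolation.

Richardson extrapolation on the trapezoidal column (denominator 4−1=3):
R(1,1) = (4·(-0.018845) − 1.823452) / 3 = -0.632944
R(2,1) = -0.103062 + (-0.103062 − (-0.018845))/3 = -0.131134
R(2,2) = -0.131134 + (-0.131134 − (-0.632944))/15 = -0.097680

-0.0977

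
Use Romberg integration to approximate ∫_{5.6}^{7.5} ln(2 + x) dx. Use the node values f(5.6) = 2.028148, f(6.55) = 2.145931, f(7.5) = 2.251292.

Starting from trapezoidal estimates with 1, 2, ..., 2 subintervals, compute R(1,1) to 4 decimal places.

R(0,0) (trapezoid, 1 panel, h=1.9000): 4.065468
R(1,0) (trapezoid, 2 panels, h=0.9500): 4.071368
R(1,1) = 4.071368 + (4.071368 − 4.065468)/3 = 4.073335

4.0733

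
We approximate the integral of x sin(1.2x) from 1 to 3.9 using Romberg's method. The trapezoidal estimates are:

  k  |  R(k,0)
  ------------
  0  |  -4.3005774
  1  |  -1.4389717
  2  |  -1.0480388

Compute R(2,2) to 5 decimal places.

R(1,1) = -1.4389717 + (-1.4389717 − (-4.3005774))/3 = -0.4851031
R(2,1) = (4·(-1.0480388) − (-1.4389717)) / 3 = -0.9177278
R(2,2) = -0.9177278 + (-0.9177278 − (-0.4851031))/15 = -0.9465694
(Column j=1 coincides with Simpson's rule on the same nodes.)

-0.94657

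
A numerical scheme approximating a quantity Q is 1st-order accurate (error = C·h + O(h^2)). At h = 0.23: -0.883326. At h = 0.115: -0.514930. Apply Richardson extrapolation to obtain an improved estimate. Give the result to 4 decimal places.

Extrapolated value = (2·A(h/2) − A(h)) / (2 − 1)
= (2·(-0.514930) − (-0.883326)) / 1
= -0.146534 / 1 = -0.146534

-0.1465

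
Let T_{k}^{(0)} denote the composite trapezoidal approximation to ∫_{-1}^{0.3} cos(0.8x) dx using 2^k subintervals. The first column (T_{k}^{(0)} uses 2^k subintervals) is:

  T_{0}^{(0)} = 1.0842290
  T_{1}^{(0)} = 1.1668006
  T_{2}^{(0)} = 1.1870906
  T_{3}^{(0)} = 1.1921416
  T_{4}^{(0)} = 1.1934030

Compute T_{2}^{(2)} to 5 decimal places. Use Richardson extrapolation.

T_{1}^{(1)} = 1.1668006 + (1.1668006 − 1.0842290)/3 = 1.1943245
T_{2}^{(1)} = (4·1.1870906 − 1.1668006) / 3 = 1.1938539
T_{2}^{(2)} = 1.1938539 + (1.1938539 − 1.1943245)/15 = 1.1938225

1.19382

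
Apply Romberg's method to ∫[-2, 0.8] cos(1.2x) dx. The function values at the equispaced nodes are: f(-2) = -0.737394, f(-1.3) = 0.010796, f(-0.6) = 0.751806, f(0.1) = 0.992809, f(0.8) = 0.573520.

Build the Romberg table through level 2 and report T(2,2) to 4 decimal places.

1.2441

T(0,0) (trapezoid, 1 panel, h=2.8000): -0.229424
T(1,0) (trapezoid, 2 panels, h=1.4000): 0.937817
T(2,0) (trapezoid, 4 panels, h=0.7000): 1.171432
T(1,1) = 0.937817 + (0.937817 − (-0.229424))/3 = 1.326897
T(2,1) = 1.171432 + (1.171432 − 0.937817)/3 = 1.249304
T(2,2) = 1.249304 + (1.249304 − 1.326897)/15 = 1.244131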